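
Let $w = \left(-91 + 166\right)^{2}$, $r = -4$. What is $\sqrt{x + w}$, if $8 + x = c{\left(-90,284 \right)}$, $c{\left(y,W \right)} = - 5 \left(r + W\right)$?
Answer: $\sqrt{4217} \approx 64.938$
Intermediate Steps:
$c{\left(y,W \right)} = 20 - 5 W$ ($c{\left(y,W \right)} = - 5 \left(-4 + W\right) = 20 - 5 W$)
$x = -1408$ ($x = -8 + \left(20 - 1420\right) = -8 - 1400 = -1408$)
$w = 5625$ ($w = 75^{2} = 5625$)
$\sqrt{x + w} = \sqrt{-1408 + 5625} = \sqrt{4217}$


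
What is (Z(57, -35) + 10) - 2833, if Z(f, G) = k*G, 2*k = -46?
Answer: -2018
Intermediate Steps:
k = -23 (k = (½)*(-46) = -23)
Z(f, G) = -23*G
(Z(57, -35) + 10) - 2833 = (-23*(-35) + 10) - 2833 = (805 + 10) - 2833 = 815 - 2833 = -2018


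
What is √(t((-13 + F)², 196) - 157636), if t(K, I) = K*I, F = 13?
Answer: 2*I*√39409 ≈ 397.03*I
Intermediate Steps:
t(K, I) = I*K
√(t((-13 + F)², 196) - 157636) = √(196*(-13 + 13)² - 157636) = √(196*0² - 157636) = √(196*0 - 157636) = √(0 - 157636) = √(-157636) = 2*I*√39409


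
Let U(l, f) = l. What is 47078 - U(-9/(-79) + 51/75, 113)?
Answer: 92977482/1975 ≈ 47077.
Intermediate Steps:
47078 - U(-9/(-79) + 51/75, 113) = 47078 - (-9/(-79) + 51/75) = 47078 - (-9*(-1/79) + 51*(1/75)) = 47078 - (9/79 + 17/25) = 47078 - 1*1568/1975 = 47078 - 1568/1975 = 92977482/1975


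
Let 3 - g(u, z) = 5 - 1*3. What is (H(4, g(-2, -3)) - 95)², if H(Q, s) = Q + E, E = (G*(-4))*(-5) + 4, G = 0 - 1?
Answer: 11449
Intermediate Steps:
g(u, z) = 1 (g(u, z) = 3 - (5 - 1*3) = 3 - (5 - 3) = 3 - 1*2 = 3 - 2 = 1)
G = -1
E = -16 (E = -1*(-4)*(-5) + 4 = 4*(-5) + 4 = -20 + 4 = -16)
H(Q, s) = -16 + Q (H(Q, s) = Q - 16 = -16 + Q)
(H(4, g(-2, -3)) - 95)² = ((-16 + 4) - 95)² = (-12 - 95)² = (-107)² = 11449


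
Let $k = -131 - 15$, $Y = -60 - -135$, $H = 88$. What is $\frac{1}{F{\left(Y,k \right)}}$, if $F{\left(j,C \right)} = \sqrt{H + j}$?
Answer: $\frac{\sqrt{163}}{163} \approx 0.078326$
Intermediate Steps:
$Y = 75$ ($Y = -60 + 135 = 75$)
$k = -146$
$F{\left(j,C \right)} = \sqrt{88 + j}$
$\frac{1}{F{\left(Y,k \right)}} = \frac{1}{\sqrt{88 + 75}} = \frac{1}{\sqrt{163}} = \frac{\sqrt{163}}{163}$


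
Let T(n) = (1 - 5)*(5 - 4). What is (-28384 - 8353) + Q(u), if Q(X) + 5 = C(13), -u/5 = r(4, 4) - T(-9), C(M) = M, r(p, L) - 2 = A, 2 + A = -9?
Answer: -36729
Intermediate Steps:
T(n) = -4 (T(n) = -4*1 = -4)
A = -11 (A = -2 - 9 = -11)
r(p, L) = -9 (r(p, L) = 2 - 11 = -9)
u = 25 (u = -5*(-9 - 1*(-4)) = -5*(-9 + 4) = -5*(-5) = 25)
Q(X) = 8 (Q(X) = -5 + 13 = 8)
(-28384 - 8353) + Q(u) = (-28384 - 8353) + 8 = -36737 + 8 = -36729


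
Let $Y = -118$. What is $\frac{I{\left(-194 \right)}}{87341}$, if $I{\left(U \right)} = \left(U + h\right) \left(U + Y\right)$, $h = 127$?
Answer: $\frac{20904}{87341} \approx 0.23934$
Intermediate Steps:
$I{\left(U \right)} = \left(-118 + U\right) \left(127 + U\right)$ ($I{\left(U \right)} = \left(U + 127\right) \left(U - 118\right) = \left(127 + U\right) \left(-118 + U\right) = \left(-118 + U\right) \left(127 + U\right)$)
$\frac{I{\left(-194 \right)}}{87341} = \frac{-14986 + \left(-194\right)^{2} + 9 \left(-194\right)}{87341} = \left(-14986 + 37636 - 1746\right) \frac{1}{87341} = 20904 \cdot \frac{1}{87341} = \frac{20904}{87341}$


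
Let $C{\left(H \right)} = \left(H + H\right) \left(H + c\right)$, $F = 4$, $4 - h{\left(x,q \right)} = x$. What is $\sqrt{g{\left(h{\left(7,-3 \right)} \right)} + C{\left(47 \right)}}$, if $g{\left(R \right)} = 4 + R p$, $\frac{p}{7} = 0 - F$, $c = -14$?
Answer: $\sqrt{3190} \approx 56.48$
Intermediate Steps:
$h{\left(x,q \right)} = 4 - x$
$p = -28$ ($p = 7 \left(0 - 4\right) = 7 \left(-4\right) = -28$)
$C{\left(H \right)} = 2 H \left(-14 + H\right)$ ($C{\left(H \right)} = \left(H + H\right) \left(H - 14\right) = 2 H \left(-14 + H\right)$)
$g{\left(R \right)} = 4 - 28 R$ ($g{\left(R \right)} = 4 + R \left(-28\right) = 4 - 28 R$)
$\sqrt{g{\left(h{\left(7,-3 \right)} \right)} + C{\left(47 \right)}} = \sqrt{\left(4 - 28 \left(4 - 7\right)\right) + 2 \cdot 47 \left(-14 + 47\right)} = \sqrt{\left(4 - 28 \left(4 - 7\right)\right) + 2 \cdot 47 \cdot 33} = \sqrt{\left(4 - -84\right) + 3102} = \sqrt{\left(4 + 84\right) + 3102} = \sqrt{88 + 3102} = \sqrt{3190}$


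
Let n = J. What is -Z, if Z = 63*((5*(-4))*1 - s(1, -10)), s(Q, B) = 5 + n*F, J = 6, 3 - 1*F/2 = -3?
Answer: 6111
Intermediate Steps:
F = 12 (F = 6 - 2*(-3) = 6 + 6 = 12)
n = 6
s(Q, B) = 77 (s(Q, B) = 5 + 6*12 = 5 + 72 = 77)
Z = -6111 (Z = 63*((5*(-4))*1 - 1*77) = 63*(-20*1 - 77) = 63*(-20 - 77) = 63*(-97) = -6111)
-Z = -1*(-6111) = 6111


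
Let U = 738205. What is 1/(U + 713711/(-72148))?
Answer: 4244/3132900037 ≈ 1.3547e-6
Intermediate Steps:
1/(U + 713711/(-72148)) = 1/(738205 + 713711/(-72148)) = 1/(738205 + 713711*(-1/72148)) = 1/(738205 - 41983/4244) = 1/(3132900037/4244) = 4244/3132900037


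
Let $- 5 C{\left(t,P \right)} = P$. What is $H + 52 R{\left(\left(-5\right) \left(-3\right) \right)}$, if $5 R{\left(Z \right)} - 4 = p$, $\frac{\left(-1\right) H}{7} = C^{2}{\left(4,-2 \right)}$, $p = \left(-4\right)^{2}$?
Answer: $\frac{5172}{25} \approx 206.88$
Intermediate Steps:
$C{\left(t,P \right)} = - \frac{P}{5}$
$p = 16$
$H = - \frac{28}{25}$ ($H = - 7 \left(\left(- \frac{1}{5}\right) \left(-2\right)\right)^{2} = - 7 \left(\frac{2}{5}\right)^{2} = \left(-7\right) \frac{4}{25} = - \frac{28}{25} \approx -1.12$)
$R{\left(Z \right)} = 4$ ($R{\left(Z \right)} = \frac{4}{5} + \frac{1}{5} \cdot 16 = \frac{4}{5} + \frac{16}{5} = 4$)
$H + 52 R{\left(\left(-5\right) \left(-3\right) \right)} = - \frac{28}{25} + 52 \cdot 4 = - \frac{28}{25} + 208 = \frac{5172}{25}$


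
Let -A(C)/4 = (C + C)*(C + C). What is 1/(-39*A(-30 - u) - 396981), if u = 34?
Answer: 1/2158923 ≈ 4.6319e-7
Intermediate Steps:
A(C) = -16*C² (A(C) = -4*(C + C)*(C + C) = -4*2*C*2*C = -16*C²)
1/(-39*A(-30 - u) - 396981) = 1/(-(-624)*(-30 - 1*34)² - 396981) = 1/(-(-624)*(-30 - 34)² - 396981) = 1/(-(-624)*(-64)² - 396981) = 1/(-(-624)*4096 - 396981) = 1/(-39*(-65536) - 396981) = 1/(2555904 - 396981) = 1/2158923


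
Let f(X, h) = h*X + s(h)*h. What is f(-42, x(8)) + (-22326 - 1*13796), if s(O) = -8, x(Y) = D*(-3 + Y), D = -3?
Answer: -35372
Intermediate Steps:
x(Y) = 9 - 3*Y (x(Y) = -3*(-3 + Y) = 9 - 3*Y)
f(X, h) = -8*h + X*h (f(X, h) = h*X - 8*h = X*h - 8*h = -8*h + X*h)
f(-42, x(8)) + (-22326 - 1*13796) = (9 - 3*8)*(-8 - 42) + (-22326 - 1*13796) = (9 - 24)*(-50) + (-22326 - 13796) = -15*(-50) - 36122 = 750 - 36122 = -35372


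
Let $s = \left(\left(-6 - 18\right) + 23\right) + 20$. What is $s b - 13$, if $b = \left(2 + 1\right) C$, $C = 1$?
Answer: $44$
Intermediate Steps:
$s = 19$ ($s = \left(\left(-6 - 18\right) + 23\right) + 20 = \left(-24 + 23\right) + 20 = -1 + 20 = 19$)
$b = 3$ ($b = \left(2 + 1\right) 1 = 3 \cdot 1 = 3$)
$s b - 13 = 19 \cdot 3 - 13 = 57 - 13 = 44$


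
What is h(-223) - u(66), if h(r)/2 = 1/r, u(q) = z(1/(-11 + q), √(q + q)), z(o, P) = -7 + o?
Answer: 85522/12265 ≈ 6.9728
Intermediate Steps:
u(q) = -7 + 1/(-11 + q)
h(r) = 2/r
h(-223) - u(66) = 2/(-223) - (78 - 7*66)/(-11 + 66) = 2*(-1/223) - (78 - 462)/55 = -2/223 - (-384)/55 = -2/223 - 1*(-384/55) = -2/223 + 384/55 = 85522/12265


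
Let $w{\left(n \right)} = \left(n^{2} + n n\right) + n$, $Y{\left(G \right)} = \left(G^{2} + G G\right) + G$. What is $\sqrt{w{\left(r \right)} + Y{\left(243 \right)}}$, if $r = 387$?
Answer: $3 \sqrt{46474} \approx 646.73$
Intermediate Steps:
$Y{\left(G \right)} = G + 2 G^{2}$ ($Y{\left(G \right)} = \left(G^{2} + G^{2}\right) + G = 2 G^{2} + G = G + 2 G^{2}$)
$w{\left(n \right)} = n + 2 n^{2}$ ($w{\left(n \right)} = \left(n^{2} + n^{2}\right) + n = 2 n^{2} + n = n + 2 n^{2}$)
$\sqrt{w{\left(r \right)} + Y{\left(243 \right)}} = \sqrt{387 \left(1 + 2 \cdot 387\right) + 243 \left(1 + 2 \cdot 243\right)} = \sqrt{387 \left(1 + 774\right) + 243 \left(1 + 486\right)} = \sqrt{387 \cdot 775 + 243 \cdot 487} = \sqrt{299925 + 118341} = \sqrt{418266} = 3 \sqrt{46474}$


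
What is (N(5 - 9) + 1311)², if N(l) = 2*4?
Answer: 1739761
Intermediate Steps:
N(l) = 8
(N(5 - 9) + 1311)² = (8 + 1311)² = 1319² = 1739761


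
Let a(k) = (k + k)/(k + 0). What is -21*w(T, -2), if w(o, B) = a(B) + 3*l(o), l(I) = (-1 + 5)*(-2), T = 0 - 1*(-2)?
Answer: 462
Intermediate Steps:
T = 2 (T = 0 + 2 = 2)
a(k) = 2 (a(k) = (2*k)/k = 2)
l(I) = -8 (l(I) = 4*(-2) = -8)
w(o, B) = -22 (w(o, B) = 2 + 3*(-8) = 2 - 24 = -22)
-21*w(T, -2) = -21*(-22) = 462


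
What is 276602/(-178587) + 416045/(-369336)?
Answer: -58819768229/21986202744 ≈ -2.6753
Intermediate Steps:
276602/(-178587) + 416045/(-369336) = 276602*(-1/178587) + 416045*(-1/369336) = -276602/178587 - 416045/369336 = -58819768229/21986202744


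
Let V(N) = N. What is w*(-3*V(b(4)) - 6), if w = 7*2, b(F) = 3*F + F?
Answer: -756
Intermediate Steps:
b(F) = 4*F
w = 14
w*(-3*V(b(4)) - 6) = 14*(-12*4 - 6) = 14*(-3*16 - 6) = 14*(-48 - 6) = 14*(-54) = -756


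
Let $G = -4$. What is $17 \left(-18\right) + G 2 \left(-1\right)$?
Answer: $-298$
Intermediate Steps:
$17 \left(-18\right) + G 2 \left(-1\right) = 17 \left(-18\right) + \left(-4\right) 2 \left(-1\right) = -306 - -8 = -306 + 8 = -298$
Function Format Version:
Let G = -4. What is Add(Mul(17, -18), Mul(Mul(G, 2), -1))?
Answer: -298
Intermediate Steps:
Add(Mul(17, -18), Mul(Mul(G, 2), -1)) = Add(Mul(17, -18), Mul(Mul(-4, 2), -1)) = Add(-306, Mul(-8, -1)) = Add(-306, 8) = -298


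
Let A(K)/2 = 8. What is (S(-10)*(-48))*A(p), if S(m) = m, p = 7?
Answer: 7680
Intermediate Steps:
A(K) = 16 (A(K) = 2*8 = 16)
(S(-10)*(-48))*A(p) = -10*(-48)*16 = 480*16 = 7680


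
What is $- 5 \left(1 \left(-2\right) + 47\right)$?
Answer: $-225$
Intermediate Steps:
$- 5 \left(1 \left(-2\right) + 47\right) = - 5 \left(-2 + 47\right) = \left(-5\right) 45 = -225$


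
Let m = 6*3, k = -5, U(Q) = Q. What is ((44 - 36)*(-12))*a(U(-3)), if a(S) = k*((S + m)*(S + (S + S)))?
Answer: -64800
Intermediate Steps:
m = 18
a(S) = -15*S*(18 + S) (a(S) = -5*(S + 18)*(S + (S + S)) = -5*(18 + S)*(S + 2*S) = -5*(18 + S)*3*S = -15*S*(18 + S))
((44 - 36)*(-12))*a(U(-3)) = ((44 - 36)*(-12))*(-15*(-3)*(18 - 3)) = (8*(-12))*(-15*(-3)*15) = -96*675 = -64800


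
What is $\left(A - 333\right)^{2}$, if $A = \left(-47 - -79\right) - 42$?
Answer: $117649$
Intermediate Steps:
$A = -10$ ($A = \left(-47 + 79\right) - 42 = 32 - 42 = -10$)
$\left(A - 333\right)^{2} = \left(-10 - 333\right)^{2} = \left(-343\right)^{2} = 117649$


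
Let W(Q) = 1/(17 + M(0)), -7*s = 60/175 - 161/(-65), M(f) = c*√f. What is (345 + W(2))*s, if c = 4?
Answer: -1075154/7735 ≈ -139.00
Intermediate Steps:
M(f) = 4*√f
s = -1283/3185 (s = -(60/175 - 161/(-65))/7 = -(60*(1/175) - 161*(-1/65))/7 = -(12/35 + 161/65)/7 = -⅐*1283/455 = -1283/3185 ≈ -0.40283)
W(Q) = 1/17 (W(Q) = 1/(17 + 4*√0) = 1/(17 + 4*0) = 1/(17 + 0) = 1/17)
(345 + W(2))*s = (345 + 1/17)*(-1283/3185) = (5866/17)*(-1283/3185) = -1075154/7735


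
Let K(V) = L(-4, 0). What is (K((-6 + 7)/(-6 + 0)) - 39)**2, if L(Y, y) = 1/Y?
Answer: 24649/16 ≈ 1540.6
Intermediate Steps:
K(V) = -1/4 (K(V) = 1/(-4) = -1/4)
(K((-6 + 7)/(-6 + 0)) - 39)**2 = (-1/4 - 39)**2 = (-157/4)**2 = 24649/16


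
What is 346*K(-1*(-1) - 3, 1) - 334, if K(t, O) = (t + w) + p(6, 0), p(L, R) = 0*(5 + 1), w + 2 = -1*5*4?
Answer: -8638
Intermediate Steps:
w = -22 (w = -2 - 1*5*4 = -2 - 5*4 = -2 - 20 = -22)
p(L, R) = 0 (p(L, R) = 0*6 = 0)
K(t, O) = -22 + t (K(t, O) = (t - 22) + 0 = (-22 + t) + 0 = -22 + t)
346*K(-1*(-1) - 3, 1) - 334 = 346*(-22 + (-1*(-1) - 3)) - 334 = 346*(-22 + (1 - 3)) - 334 = 346*(-22 - 2) - 334 = 346*(-24) - 334 = -8304 - 334 = -8638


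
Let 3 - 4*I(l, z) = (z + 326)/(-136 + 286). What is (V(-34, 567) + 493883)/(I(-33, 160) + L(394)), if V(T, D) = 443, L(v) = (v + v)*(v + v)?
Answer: 368900/463391 ≈ 0.79609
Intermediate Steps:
L(v) = 4*v² (L(v) = (2*v)*(2*v) = 4*v²)
I(l, z) = 31/150 - z/600 (I(l, z) = ¾ - (z + 326)/(4*(-136 + 286)) = ¾ - (326 + z)/(4*150) = ¾ - (163/75 + z/150)/4 = ¾ + (-163/300 - z/600) = 31/150 - z/600)
(V(-34, 567) + 493883)/(I(-33, 160) + L(394)) = (443 + 493883)/((31/150 - 1/600*160) + 4*394²) = 494326/((31/150 - 4/15) + 4*155236) = 494326/(-3/50 + 620944) = 494326/(31047197/50) = 494326*(50/31047197) = 368900/463391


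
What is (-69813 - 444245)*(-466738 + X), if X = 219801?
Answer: 126939940346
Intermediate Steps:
(-69813 - 444245)*(-466738 + X) = (-69813 - 444245)*(-466738 + 219801) = -514058*(-246937) = 126939940346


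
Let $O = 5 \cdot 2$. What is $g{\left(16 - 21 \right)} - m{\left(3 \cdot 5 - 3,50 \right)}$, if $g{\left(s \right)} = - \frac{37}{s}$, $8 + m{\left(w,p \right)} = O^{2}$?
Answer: $- \frac{423}{5} \approx -84.6$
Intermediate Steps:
$O = 10$
$m{\left(w,p \right)} = 92$ ($m{\left(w,p \right)} = -8 + 10^{2} = -8 + 100 = 92$)
$g{\left(16 - 21 \right)} - m{\left(3 \cdot 5 - 3,50 \right)} = - \frac{37}{16 - 21} - 92 = - \frac{37}{-5} - 92 = \left(-37\right) \left(- \frac{1}{5}\right) - 92 = \frac{37}{5} - 92 = - \frac{423}{5}$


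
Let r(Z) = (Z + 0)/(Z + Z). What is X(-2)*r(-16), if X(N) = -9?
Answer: -9/2 ≈ -4.5000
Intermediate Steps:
r(Z) = ½ (r(Z) = Z/((2*Z)) = Z*(1/(2*Z)) = ½)
X(-2)*r(-16) = -9*½ = -9/2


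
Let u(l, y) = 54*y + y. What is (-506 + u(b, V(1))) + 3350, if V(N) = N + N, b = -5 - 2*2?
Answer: 2954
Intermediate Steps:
b = -9 (b = -5 - 4 = -9)
V(N) = 2*N
u(l, y) = 55*y
(-506 + u(b, V(1))) + 3350 = (-506 + 55*(2*1)) + 3350 = (-506 + 55*2) + 3350 = (-506 + 110) + 3350 = -396 + 3350 = 2954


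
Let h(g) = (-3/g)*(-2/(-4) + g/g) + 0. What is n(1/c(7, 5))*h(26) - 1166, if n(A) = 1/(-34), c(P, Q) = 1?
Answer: -2061479/1768 ≈ -1166.0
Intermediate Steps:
h(g) = -9/(2*g) (h(g) = (-3/g)*(-2*(-¼) + 1) + 0 = (-3/g)*(½ + 1) + 0 = -3/g*(3/2) + 0 = -9/(2*g) + 0 = -9/(2*g))
n(A) = -1/34
n(1/c(7, 5))*h(26) - 1166 = -(-9)/(68*26) - 1166 = -1/34*(-9/52) - 1166 = 9/1768 - 1166 = -2061479/1768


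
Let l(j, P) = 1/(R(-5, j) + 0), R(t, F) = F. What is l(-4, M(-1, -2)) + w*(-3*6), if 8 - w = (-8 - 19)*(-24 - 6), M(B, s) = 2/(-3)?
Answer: 57743/4 ≈ 14436.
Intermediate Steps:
M(B, s) = -⅔ (M(B, s) = 2*(-⅓) = -⅔)
w = -802 (w = 8 - (-8 - 19)*(-24 - 6) = 8 - (-27)*(-30) = 8 - 1*810 = 8 - 810 = -802)
l(j, P) = 1/j (l(j, P) = 1/(j + 0) = 1/j)
l(-4, M(-1, -2)) + w*(-3*6) = 1/(-4) - (-2406)*6 = -¼ - 802*(-18) = -¼ + 14436 = 57743/4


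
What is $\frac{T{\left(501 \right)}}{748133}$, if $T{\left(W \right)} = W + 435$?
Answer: $\frac{936}{748133} \approx 0.0012511$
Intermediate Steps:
$T{\left(W \right)} = 435 + W$
$\frac{T{\left(501 \right)}}{748133} = \frac{435 + 501}{748133} = 936 \cdot \frac{1}{748133} = \frac{936}{748133}$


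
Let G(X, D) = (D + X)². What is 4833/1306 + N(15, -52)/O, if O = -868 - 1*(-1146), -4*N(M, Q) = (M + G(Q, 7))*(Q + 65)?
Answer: -3657603/181534 ≈ -20.148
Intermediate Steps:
N(M, Q) = -(65 + Q)*(M + (7 + Q)²)/4 (N(M, Q) = -(M + (7 + Q)²)*(Q + 65)/4 = -(M + (7 + Q)²)*(65 + Q)/4 = -(65 + Q)*(M + (7 + Q)²)/4)
O = 278 (O = -868 + 1146 = 278)
4833/1306 + N(15, -52)/O = 4833/1306 + (-65/4*15 - 65*(7 - 52)²/4 - ¼*15*(-52) - ¼*(-52)*(7 - 52)²)/278 = 4833*(1/1306) + (-975/4 - 65/4*(-45)² + 195 - ¼*(-52)*(-45)²)*(1/278) = 4833/1306 + (-975/4 - 65/4*2025 + 195 - ¼*(-52)*2025)*(1/278) = 4833/1306 + (-975/4 - 131625/4 + 195 + 26325)*(1/278) = 4833/1306 - 6630*1/278 = 4833/1306 - 3315/139 = -3657603/181534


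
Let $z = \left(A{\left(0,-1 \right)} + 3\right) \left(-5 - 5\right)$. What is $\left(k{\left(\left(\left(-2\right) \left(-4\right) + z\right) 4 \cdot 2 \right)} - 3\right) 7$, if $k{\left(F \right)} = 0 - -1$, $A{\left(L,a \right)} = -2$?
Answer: $-14$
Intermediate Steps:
$z = -10$ ($z = \left(-2 + 3\right) \left(-5 - 5\right) = 1 \left(-10\right) = -10$)
$k{\left(F \right)} = 1$ ($k{\left(F \right)} = 0 + 1 = 1$)
$\left(k{\left(\left(\left(-2\right) \left(-4\right) + z\right) 4 \cdot 2 \right)} - 3\right) 7 = \left(1 - 3\right) 7 = \left(-2\right) 7 = -14$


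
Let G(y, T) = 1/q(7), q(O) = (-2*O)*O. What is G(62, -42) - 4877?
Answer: -477947/98 ≈ -4877.0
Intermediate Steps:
q(O) = -2*O²
G(y, T) = -1/98 (G(y, T) = 1/(-2*7²) = 1/(-2*49) = 1/(-98) = -1/98)
G(62, -42) - 4877 = -1/98 - 4877 = -477947/98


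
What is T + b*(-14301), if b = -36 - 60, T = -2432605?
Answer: -1059709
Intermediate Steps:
b = -96
T + b*(-14301) = -2432605 - 96*(-14301) = -2432605 + 1372896 = -1059709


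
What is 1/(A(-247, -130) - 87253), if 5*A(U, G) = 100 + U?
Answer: -5/436412 ≈ -1.1457e-5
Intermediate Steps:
A(U, G) = 20 + U/5 (A(U, G) = (100 + U)/5 = 20 + U/5)
1/(A(-247, -130) - 87253) = 1/((20 + (1/5)*(-247)) - 87253) = 1/((20 - 247/5) - 87253) = 1/(-147/5 - 87253) = 1/(-436412/5) = -5/436412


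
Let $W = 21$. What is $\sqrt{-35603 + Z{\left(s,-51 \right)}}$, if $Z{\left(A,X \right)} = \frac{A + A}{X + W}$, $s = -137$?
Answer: $\frac{2 i \sqrt{2002155}}{15} \approx 188.66 i$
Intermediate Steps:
$Z{\left(A,X \right)} = \frac{2 A}{21 + X}$ ($Z{\left(A,X \right)} = \frac{A + A}{X + 21} = \frac{2 A}{21 + X}$)
$\sqrt{-35603 + Z{\left(s,-51 \right)}} = \sqrt{-35603 + 2 \left(-137\right) \frac{1}{21 - 51}} = \sqrt{-35603 + 2 \left(-137\right) \frac{1}{-30}} = \sqrt{-35603 + 2 \left(-137\right) \left(- \frac{1}{30}\right)} = \sqrt{-35603 + \frac{137}{15}} = \sqrt{- \frac{533908}{15}} = \frac{2 i \sqrt{2002155}}{15}$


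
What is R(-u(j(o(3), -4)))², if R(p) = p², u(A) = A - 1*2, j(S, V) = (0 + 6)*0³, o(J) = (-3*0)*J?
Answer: 16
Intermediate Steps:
o(J) = 0 (o(J) = 0*J = 0)
j(S, V) = 0 (j(S, V) = 6*0 = 0)
u(A) = -2 + A (u(A) = A - 2 = -2 + A)
R(-u(j(o(3), -4)))² = ((-(-2 + 0))²)² = ((-1*(-2))²)² = (2²)² = 4² = 16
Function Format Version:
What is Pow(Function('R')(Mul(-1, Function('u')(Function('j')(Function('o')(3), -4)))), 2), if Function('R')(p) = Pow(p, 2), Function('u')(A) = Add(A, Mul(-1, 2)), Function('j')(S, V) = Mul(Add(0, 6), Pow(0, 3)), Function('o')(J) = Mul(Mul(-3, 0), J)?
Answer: 16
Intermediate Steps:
Function('o')(J) = 0 (Function('o')(J) = Mul(0, J) = 0)
Function('j')(S, V) = 0 (Function('j')(S, V) = Mul(6, 0) = 0)
Function('u')(A) = Add(-2, A) (Function('u')(A) = Add(A, -2) = Add(-2, A))
Pow(Function('R')(Mul(-1, Function('u')(Function('j')(Function('o')(3), -4)))), 2) = Pow(Pow(Mul(-1, Add(-2, 0)), 2), 2) = Pow(Pow(Mul(-1, -2), 2), 2) = Pow(Pow(2, 2), 2) = Pow(4, 2) = 16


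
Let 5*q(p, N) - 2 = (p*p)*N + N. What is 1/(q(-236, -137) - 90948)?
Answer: -5/8085227 ≈ -6.1841e-7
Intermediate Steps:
q(p, N) = ⅖ + N/5 + N*p²/5 (q(p, N) = ⅖ + ((p*p)*N + N)/5 = ⅖ + (p²*N + N)/5 = ⅖ + (N*p² + N)/5 = ⅖ + (N + N*p²)/5 = ⅖ + (N/5 + N*p²/5) = ⅖ + N/5 + N*p²/5)
1/(q(-236, -137) - 90948) = 1/((⅖ + (⅕)*(-137) + (⅕)*(-137)*(-236)²) - 90948) = 1/((⅖ - 137/5 + (⅕)*(-137)*55696) - 90948) = 1/((⅖ - 137/5 - 7630352/5) - 90948) = 1/(-7630487/5 - 90948) = 1/(-8085227/5) = -5/8085227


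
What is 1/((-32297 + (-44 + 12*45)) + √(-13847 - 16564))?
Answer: -31801/1011334012 - 3*I*√3379/1011334012 ≈ -3.1445e-5 - 1.7243e-7*I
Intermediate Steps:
1/((-32297 + (-44 + 12*45)) + √(-13847 - 16564)) = 1/((-32297 + (-44 + 540)) + √(-30411)) = 1/((-32297 + 496) + 3*I*√3379) = 1/(-31801 + 3*I*√3379)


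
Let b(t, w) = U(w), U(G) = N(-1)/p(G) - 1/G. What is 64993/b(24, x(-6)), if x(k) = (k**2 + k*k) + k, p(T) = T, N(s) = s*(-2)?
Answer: 4289538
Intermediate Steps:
N(s) = -2*s
x(k) = k + 2*k**2 (x(k) = (k**2 + k**2) + k = 2*k**2 + k = k + 2*k**2)
U(G) = 1/G (U(G) = (-2*(-1))/G - 1/G = 2/G - 1/G = 1/G)
b(t, w) = 1/w
64993/b(24, x(-6)) = 64993/(1/(-6*(1 + 2*(-6)))) = 64993/(1/(-6*(1 - 12))) = 64993/(1/(-6*(-11))) = 64993/(1/66) = 64993*66 = 4289538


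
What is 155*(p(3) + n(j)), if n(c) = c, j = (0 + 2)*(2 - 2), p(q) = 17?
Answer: 2635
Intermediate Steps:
j = 0 (j = 2*0 = 0)
155*(p(3) + n(j)) = 155*(17 + 0) = 155*17 = 2635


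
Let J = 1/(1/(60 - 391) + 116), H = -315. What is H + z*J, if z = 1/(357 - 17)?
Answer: -4112104169/13054300 ≈ -315.00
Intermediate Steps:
z = 1/340 ≈ 0.0029412
J = 331/38395 (J = 1/(1/(-331) + 116) = 1/(-1/331 + 116) = 1/(38395/331) = 331/38395 ≈ 0.0086209)
H + z*J = -315 + (1/340)*(331/38395) = -315 + 331/13054300 = -4112104169/13054300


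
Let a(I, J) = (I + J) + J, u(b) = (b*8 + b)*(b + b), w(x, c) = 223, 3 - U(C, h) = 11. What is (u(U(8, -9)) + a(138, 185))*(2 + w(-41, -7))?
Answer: 373500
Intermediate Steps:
U(C, h) = -8 (U(C, h) = 3 - 1*11 = 3 - 11 = -8)
u(b) = 18*b**2 (u(b) = (8*b + b)*(2*b) = (9*b)*(2*b) = 18*b**2)
a(I, J) = I + 2*J
(u(U(8, -9)) + a(138, 185))*(2 + w(-41, -7)) = (18*(-8)**2 + (138 + 2*185))*(2 + 223) = (18*64 + (138 + 370))*225 = (1152 + 508)*225 = 1660*225 = 373500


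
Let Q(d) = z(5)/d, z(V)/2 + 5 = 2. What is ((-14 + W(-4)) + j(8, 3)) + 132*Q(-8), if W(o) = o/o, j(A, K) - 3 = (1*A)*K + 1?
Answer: 114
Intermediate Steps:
z(V) = -6 (z(V) = -10 + 2*2 = -10 + 4 = -6)
j(A, K) = 4 + A*K (j(A, K) = 3 + ((1*A)*K + 1) = 3 + (A*K + 1) = 3 + (1 + A*K) = 4 + A*K)
W(o) = 1
Q(d) = -6/d
((-14 + W(-4)) + j(8, 3)) + 132*Q(-8) = ((-14 + 1) + (4 + 8*3)) + 132*(-6/(-8)) = (-13 + (4 + 24)) + 132*(-6*(-⅛)) = (-13 + 28) + 132*(¾) = 15 + 99 = 114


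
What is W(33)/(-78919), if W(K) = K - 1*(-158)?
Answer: -191/78919 ≈ -0.0024202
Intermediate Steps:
W(K) = 158 + K (W(K) = K + 158 = 158 + K)
W(33)/(-78919) = (158 + 33)/(-78919) = 191*(-1/78919) = -191/78919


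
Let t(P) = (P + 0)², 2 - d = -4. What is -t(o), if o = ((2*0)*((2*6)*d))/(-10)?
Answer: 0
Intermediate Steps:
d = 6 (d = 2 - 1*(-4) = 2 + 4 = 6)
o = 0 (o = ((2*0)*((2*6)*6))/(-10) = (0*(12*6))*(-⅒) = (0*72)*(-⅒) = 0*(-⅒) = 0)
t(P) = P²
-t(o) = -1*0² = -1*0 = 0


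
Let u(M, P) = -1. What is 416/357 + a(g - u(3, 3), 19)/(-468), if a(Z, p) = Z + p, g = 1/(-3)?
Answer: 187667/167076 ≈ 1.1232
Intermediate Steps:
g = -⅓ ≈ -0.33333
416/357 + a(g - u(3, 3), 19)/(-468) = 416/357 + ((-⅓ - 1*(-1)) + 19)/(-468) = 416*(1/357) + ((-⅓ + 1) + 19)*(-1/468) = 416/357 + (⅔ + 19)*(-1/468) = 416/357 + (59/3)*(-1/468) = 416/357 - 59/1404 = 187667/167076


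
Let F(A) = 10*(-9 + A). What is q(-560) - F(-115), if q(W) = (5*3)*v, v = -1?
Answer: 1225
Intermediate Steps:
F(A) = -90 + 10*A
q(W) = -15 (q(W) = (5*3)*(-1) = 15*(-1) = -15)
q(-560) - F(-115) = -15 - (-90 + 10*(-115)) = -15 - (-90 - 1150) = -15 - 1*(-1240) = -15 + 1240 = 1225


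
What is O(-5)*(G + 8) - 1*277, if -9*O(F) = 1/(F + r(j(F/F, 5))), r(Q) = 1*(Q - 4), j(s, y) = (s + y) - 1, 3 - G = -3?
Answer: -4979/18 ≈ -276.61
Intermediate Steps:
G = 6 (G = 3 - 1*(-3) = 3 + 3 = 6)
j(s, y) = -1 + s + y
r(Q) = -4 + Q (r(Q) = 1*(-4 + Q) = -4 + Q)
O(F) = -1/(9*(1 + F)) (O(F) = -1/(9*(F + (-4 + (-1 + F/F + 5)))) = -1/(9*(F + (-4 + (-1 + 1 + 5)))) = -1/(9*(F + (-4 + 5))) = -1/(9*(F + 1)) = -1/(9*(1 + F)))
O(-5)*(G + 8) - 1*277 = (-1/(9 + 9*(-5)))*(6 + 8) - 1*277 = -1/(9 - 45)*14 - 277 = -1/(-36)*14 - 277 = -1*(-1/36)*14 - 277 = (1/36)*14 - 277 = 7/18 - 277 = -4979/18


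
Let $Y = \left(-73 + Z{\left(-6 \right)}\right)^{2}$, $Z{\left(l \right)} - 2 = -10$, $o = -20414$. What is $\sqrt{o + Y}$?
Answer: $i \sqrt{13853} \approx 117.7 i$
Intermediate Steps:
$Z{\left(l \right)} = -8$ ($Z{\left(l \right)} = 2 - 10 = -8$)
$Y = 6561$ ($Y = \left(-73 - 8\right)^{2} = \left(-81\right)^{2} = 6561$)
$\sqrt{o + Y} = \sqrt{-20414 + 6561} = \sqrt{-13853} = i \sqrt{13853}$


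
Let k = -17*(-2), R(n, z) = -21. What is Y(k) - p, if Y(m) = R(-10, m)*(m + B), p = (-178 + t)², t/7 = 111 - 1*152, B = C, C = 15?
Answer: -217254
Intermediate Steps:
B = 15
k = 34
t = -287 (t = 7*(111 - 1*152) = 7*(111 - 152) = 7*(-41) = -287)
p = 216225 (p = (-178 - 287)² = (-465)² = 216225)
Y(m) = -315 - 21*m (Y(m) = -21*(m + 15) = -21*(15 + m) = -315 - 21*m)
Y(k) - p = (-315 - 21*34) - 1*216225 = (-315 - 714) - 216225 = -1029 - 216225 = -217254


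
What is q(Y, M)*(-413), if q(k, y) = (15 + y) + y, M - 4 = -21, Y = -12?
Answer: 7847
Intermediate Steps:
M = -17 (M = 4 - 21 = -17)
q(k, y) = 15 + 2*y
q(Y, M)*(-413) = (15 + 2*(-17))*(-413) = (15 - 34)*(-413) = -19*(-413) = 7847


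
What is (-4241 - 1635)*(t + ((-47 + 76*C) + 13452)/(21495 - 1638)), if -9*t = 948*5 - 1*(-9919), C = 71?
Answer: 569804639768/59571 ≈ 9.5651e+6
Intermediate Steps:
t = -14659/9 (t = -(948*5 - 1*(-9919))/9 = -(4740 + 9919)/9 = -⅑*14659 = -14659/9 ≈ -1628.8)
(-4241 - 1635)*(t + ((-47 + 76*C) + 13452)/(21495 - 1638)) = (-4241 - 1635)*(-14659/9 + ((-47 + 76*71) + 13452)/(21495 - 1638)) = -5876*(-14659/9 + ((-47 + 5396) + 13452)/19857) = -5876*(-14659/9 + (5349 + 13452)*(1/19857)) = -5876*(-14659/9 + 18801*(1/19857)) = -5876*(-14659/9 + 6267/6619) = -5876*(-96971518/59571) = 569804639768/59571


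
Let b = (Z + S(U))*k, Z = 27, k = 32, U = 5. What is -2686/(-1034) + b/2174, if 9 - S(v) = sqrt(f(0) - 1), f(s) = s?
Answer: 1757633/561979 - 16*I/1087 ≈ 3.1276 - 0.014719*I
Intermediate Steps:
S(v) = 9 - I (S(v) = 9 - sqrt(0 - 1) = 9 - sqrt(-1) = 9 - I)
b = 1152 - 32*I (b = (27 + (9 - I))*32 = (36 - I)*32 = 1152 - 32*I ≈ 1152.0 - 32.0*I)
-2686/(-1034) + b/2174 = -2686/(-1034) + (1152 - 32*I)/2174 = -2686*(-1/1034) + (1152 - 32*I)*(1/2174) = 1343/517 + (576/1087 - 16*I/1087) = 1757633/561979 - 16*I/1087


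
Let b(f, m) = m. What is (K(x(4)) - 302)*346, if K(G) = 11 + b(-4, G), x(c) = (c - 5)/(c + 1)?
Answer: -503776/5 ≈ -1.0076e+5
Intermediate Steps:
x(c) = (-5 + c)/(1 + c)
K(G) = 11 + G
(K(x(4)) - 302)*346 = ((11 + (-5 + 4)/(1 + 4)) - 302)*346 = ((11 - 1/5) - 302)*346 = (54/5 - 302)*346 = -1456/5*346 = -503776/5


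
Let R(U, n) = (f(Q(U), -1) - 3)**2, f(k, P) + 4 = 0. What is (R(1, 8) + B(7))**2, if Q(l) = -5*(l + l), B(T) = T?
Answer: 3136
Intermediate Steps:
Q(l) = -10*l
f(k, P) = -4 (f(k, P) = -4 + 0 = -4)
R(U, n) = 49 (R(U, n) = (-4 - 3)**2 = (-7)**2 = 49)
(R(1, 8) + B(7))**2 = (49 + 7)**2 = 56**2 = 3136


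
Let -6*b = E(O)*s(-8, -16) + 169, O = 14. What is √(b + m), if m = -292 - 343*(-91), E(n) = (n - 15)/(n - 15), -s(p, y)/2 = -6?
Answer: √1112070/6 ≈ 175.76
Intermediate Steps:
s(p, y) = 12 (s(p, y) = -2*(-6) = 12)
E(n) = 1 (E(n) = (-15 + n)/(-15 + n) = 1)
b = -181/6 (b = -(1*12 + 169)/6 = -(12 + 169)/6 = -⅙*181 = -181/6 ≈ -30.167)
m = 30921 (m = -292 + 31213 = 30921)
√(b + m) = √(-181/6 + 30921) = √(185345/6) = √1112070/6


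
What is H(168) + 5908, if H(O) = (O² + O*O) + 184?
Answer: 62540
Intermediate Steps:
H(O) = 184 + 2*O² (H(O) = (O² + O²) + 184 = 2*O² + 184 = 184 + 2*O²)
H(168) + 5908 = (184 + 2*168²) + 5908 = (184 + 2*28224) + 5908 = (184 + 56448) + 5908 = 56632 + 5908 = 62540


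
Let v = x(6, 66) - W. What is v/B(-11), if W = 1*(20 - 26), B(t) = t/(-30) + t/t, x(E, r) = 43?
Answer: 1470/41 ≈ 35.854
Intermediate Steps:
B(t) = 1 - t/30 (B(t) = t*(-1/30) + 1 = -t/30 + 1 = 1 - t/30)
W = -6 (W = 1*(-6) = -6)
v = 49 (v = 43 - 1*(-6) = 43 + 6 = 49)
v/B(-11) = 49/(1 - 1/30*(-11)) = 49/(1 + 11/30) = 49/(41/30) = 49*(30/41) = 1470/41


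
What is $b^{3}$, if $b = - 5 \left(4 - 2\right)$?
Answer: $-1000$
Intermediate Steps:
$b = -10$ ($b = \left(-5\right) 2 = -10$)
$b^{3} = \left(-10\right)^{3} = -1000$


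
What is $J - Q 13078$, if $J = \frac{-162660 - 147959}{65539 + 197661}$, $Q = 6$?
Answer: $- \frac{20653088219}{263200} \approx -78469.0$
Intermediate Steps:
$J = - \frac{310619}{263200} \approx -1.1802$
$J - Q 13078 = - \frac{310619}{263200} - 6 \cdot 13078 = - \frac{310619}{263200} - 78468 = - \frac{20653088219}{263200}$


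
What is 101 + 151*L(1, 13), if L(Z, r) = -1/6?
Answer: 455/6 ≈ 75.833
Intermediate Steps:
L(Z, r) = -⅙ (L(Z, r) = -1*⅙ = -⅙)
101 + 151*L(1, 13) = 101 + 151*(-⅙) = 101 - 151/6 = 455/6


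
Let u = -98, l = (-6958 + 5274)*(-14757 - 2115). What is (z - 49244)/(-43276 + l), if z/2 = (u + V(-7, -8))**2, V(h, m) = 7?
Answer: -1257/1091122 ≈ -0.0011520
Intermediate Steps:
l = 28412448 (l = -1684*(-16872) = 28412448)
z = 16562 (z = 2*(-98 + 7)**2 = 2*(-91)**2 = 2*8281 = 16562)
(z - 49244)/(-43276 + l) = (16562 - 49244)/(-43276 + 28412448) = -32682/28369172 = -32682*1/28369172 = -1257/1091122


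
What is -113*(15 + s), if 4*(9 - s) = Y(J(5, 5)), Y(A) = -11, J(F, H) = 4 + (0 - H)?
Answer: -12091/4 ≈ -3022.8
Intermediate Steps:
J(F, H) = 4 - H
s = 47/4 (s = 9 - 1/4*(-11) = 9 + 11/4 = 47/4 ≈ 11.750)
-113*(15 + s) = -113*(15 + 47/4) = -113*107/4 = -12091/4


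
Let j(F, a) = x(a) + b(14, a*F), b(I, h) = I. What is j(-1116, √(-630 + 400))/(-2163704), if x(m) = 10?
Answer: -3/270463 ≈ -1.1092e-5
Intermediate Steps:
j(F, a) = 24 (j(F, a) = 10 + 14 = 24)
j(-1116, √(-630 + 400))/(-2163704) = 24/(-2163704) = 24*(-1/2163704) = -3/270463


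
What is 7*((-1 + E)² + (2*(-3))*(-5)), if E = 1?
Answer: 210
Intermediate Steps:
7*((-1 + E)² + (2*(-3))*(-5)) = 7*((-1 + 1)² + (2*(-3))*(-5)) = 7*(0² - 6*(-5)) = 7*(0 + 30) = 7*30 = 210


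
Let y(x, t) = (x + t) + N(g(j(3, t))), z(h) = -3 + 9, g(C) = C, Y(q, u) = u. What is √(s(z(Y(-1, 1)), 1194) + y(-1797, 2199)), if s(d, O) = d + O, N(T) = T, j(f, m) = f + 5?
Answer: √1610 ≈ 40.125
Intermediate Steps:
j(f, m) = 5 + f
z(h) = 6
y(x, t) = 8 + t + x (y(x, t) = (x + t) + (5 + 3) = (t + x) + 8 = 8 + t + x)
s(d, O) = O + d
√(s(z(Y(-1, 1)), 1194) + y(-1797, 2199)) = √((1194 + 6) + (8 + 2199 - 1797)) = √(1200 + 410) = √1610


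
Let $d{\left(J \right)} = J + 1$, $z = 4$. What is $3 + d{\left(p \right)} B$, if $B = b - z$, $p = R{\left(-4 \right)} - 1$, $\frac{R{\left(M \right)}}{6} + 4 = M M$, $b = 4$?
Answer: $3$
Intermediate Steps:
$R{\left(M \right)} = -24 + 6 M^{2}$ ($R{\left(M \right)} = -24 + 6 M M = -24 + 6 M^{2}$)
$p = 71$ ($p = \left(-24 + 6 \left(-4\right)^{2}\right) - 1 = \left(-24 + 6 \cdot 16\right) - 1 = \left(-24 + 96\right) - 1 = 72 - 1 = 71$)
$B = 0$ ($B = 4 - 4 = 0$)
$d{\left(J \right)} = 1 + J$
$3 + d{\left(p \right)} B = 3 + \left(1 + 71\right) 0 = 3 + 72 \cdot 0 = 3 + 0 = 3$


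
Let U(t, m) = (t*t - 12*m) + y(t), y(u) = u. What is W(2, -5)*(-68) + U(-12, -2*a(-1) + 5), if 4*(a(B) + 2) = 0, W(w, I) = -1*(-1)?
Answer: -44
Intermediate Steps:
W(w, I) = 1
a(B) = -2 (a(B) = -2 + (1/4)*0 = -2 + 0 = -2)
U(t, m) = t + t**2 - 12*m (U(t, m) = (t*t - 12*m) + t = (t**2 - 12*m) + t = t + t**2 - 12*m)
W(2, -5)*(-68) + U(-12, -2*a(-1) + 5) = 1*(-68) + (-12 + (-12)**2 - 12*(-2*(-2) + 5)) = -68 + (-12 + 144 - 12*(4 + 5)) = -68 + (-12 + 144 - 12*9) = -68 + (-12 + 144 - 108) = -68 + 24 = -44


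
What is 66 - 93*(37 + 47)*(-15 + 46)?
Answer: -242106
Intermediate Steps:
66 - 93*(37 + 47)*(-15 + 46) = 66 - 7812*31 = 66 - 93*2604 = 66 - 242172 = -242106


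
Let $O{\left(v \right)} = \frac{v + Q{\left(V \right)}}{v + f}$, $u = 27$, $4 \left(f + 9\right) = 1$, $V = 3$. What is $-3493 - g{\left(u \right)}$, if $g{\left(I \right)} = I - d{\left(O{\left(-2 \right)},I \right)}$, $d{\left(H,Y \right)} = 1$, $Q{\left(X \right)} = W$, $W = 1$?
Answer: $-3519$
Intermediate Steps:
$f = - \frac{35}{4}$ ($f = -9 + \frac{1}{4} \cdot 1 = -9 + \frac{1}{4} = - \frac{35}{4} \approx -8.75$)
$Q{\left(X \right)} = 1$
$O{\left(v \right)} = \frac{1 + v}{- \frac{35}{4} + v}$ ($O{\left(v \right)} = \frac{v + 1}{v - \frac{35}{4}} = \frac{1 + v}{- \frac{35}{4} + v}$)
$g{\left(I \right)} = -1 + I$ ($g{\left(I \right)} = I - 1 = -1 + I$)
$-3493 - g{\left(u \right)} = -3493 - \left(-1 + 27\right) = -3493 - 26 = -3519$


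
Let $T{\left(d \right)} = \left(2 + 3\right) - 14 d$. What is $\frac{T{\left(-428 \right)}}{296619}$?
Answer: $\frac{1999}{98873} \approx 0.020218$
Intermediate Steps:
$T{\left(d \right)} = 5 - 14 d$
$\frac{T{\left(-428 \right)}}{296619} = \frac{5 - -5992}{296619} = \left(5 + 5992\right) \frac{1}{296619} = 5997 \cdot \frac{1}{296619} = \frac{1999}{98873}$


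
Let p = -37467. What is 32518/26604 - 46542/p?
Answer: 136475293/55376226 ≈ 2.4645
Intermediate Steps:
32518/26604 - 46542/p = 32518/26604 - 46542/(-37467) = 32518*(1/26604) - 46542*(-1/37467) = 16259/13302 + 15514/12489 = 136475293/55376226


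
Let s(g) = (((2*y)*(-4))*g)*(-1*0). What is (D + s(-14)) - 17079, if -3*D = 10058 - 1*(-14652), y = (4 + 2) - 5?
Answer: -75947/3 ≈ -25316.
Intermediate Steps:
y = 1 (y = 6 - 5 = 1)
s(g) = 0 (s(g) = (((2*1)*(-4))*g)*(-1*0) = ((2*(-4))*g)*0 = -8*g*0 = 0)
D = -24710/3 (D = -(10058 - 1*(-14652))/3 = -(10058 + 14652)/3 = -1/3*24710 = -24710/3 ≈ -8236.7)
(D + s(-14)) - 17079 = (-24710/3 + 0) - 17079 = -24710/3 - 17079 = -75947/3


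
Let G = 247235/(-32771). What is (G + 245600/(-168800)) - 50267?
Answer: -347642497109/6914681 ≈ -50276.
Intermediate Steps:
G = -247235/32771 (G = 247235*(-1/32771) = -247235/32771 ≈ -7.5443)
(G + 245600/(-168800)) - 50267 = (-247235/32771 + 245600/(-168800)) - 50267 = (-247235/32771 + 245600*(-1/168800)) - 50267 = (-247235/32771 - 307/211) - 50267 = -62227282/6914681 - 50267 = -347642497109/6914681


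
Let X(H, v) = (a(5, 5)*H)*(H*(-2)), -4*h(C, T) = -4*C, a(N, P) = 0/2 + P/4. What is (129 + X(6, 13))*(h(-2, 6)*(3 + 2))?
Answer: -390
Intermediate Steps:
a(N, P) = P/4 (a(N, P) = 0*(½) + P*(¼) = 0 + P/4 = P/4)
h(C, T) = C (h(C, T) = -(-1)*C = C)
X(H, v) = -5*H²/2 (X(H, v) = (((¼)*5)*H)*(H*(-2)) = (5*H/4)*(-2*H) = -5*H²/2)
(129 + X(6, 13))*(h(-2, 6)*(3 + 2)) = (129 - 5/2*6²)*(-2*(3 + 2)) = (129 - 5/2*36)*(-2*5) = (129 - 90)*(-10) = 39*(-10) = -390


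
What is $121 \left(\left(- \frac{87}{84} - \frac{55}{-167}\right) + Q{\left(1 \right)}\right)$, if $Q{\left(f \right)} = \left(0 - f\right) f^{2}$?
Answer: $- \frac{965459}{4676} \approx -206.47$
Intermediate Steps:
$Q{\left(f \right)} = - f^{3}$ ($Q{\left(f \right)} = - f f^{2} = - f^{3}$)
$121 \left(\left(- \frac{87}{84} - \frac{55}{-167}\right) + Q{\left(1 \right)}\right) = 121 \left(\left(- \frac{87}{84} - \frac{55}{-167}\right) - 1^{3}\right) = 121 \left(\left(\left(-87\right) \frac{1}{84} - - \frac{55}{167}\right) - 1\right) = 121 \left(\left(- \frac{29}{28} + \frac{55}{167}\right) - 1\right) = 121 \left(- \frac{3303}{4676} - 1\right) = 121 \left(- \frac{7979}{4676}\right) = - \frac{965459}{4676}$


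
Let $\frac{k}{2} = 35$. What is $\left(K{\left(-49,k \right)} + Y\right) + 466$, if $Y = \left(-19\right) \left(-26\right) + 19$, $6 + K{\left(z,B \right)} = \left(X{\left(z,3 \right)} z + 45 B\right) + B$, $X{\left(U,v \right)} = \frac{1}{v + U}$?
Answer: $\frac{192927}{46} \approx 4194.1$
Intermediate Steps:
$k = 70$ ($k = 2 \cdot 35 = 70$)
$X{\left(U,v \right)} = \frac{1}{U + v}$
$K{\left(z,B \right)} = -6 + 46 B + \frac{z}{3 + z}$ ($K{\left(z,B \right)} = -6 + \left(\left(\frac{z}{z + 3} + 45 B\right) + B\right) = -6 + \left(\left(\frac{z}{3 + z} + 45 B\right) + B\right) = -6 + \left(\left(45 B + \frac{z}{3 + z}\right) + B\right) = -6 + \left(46 B + \frac{z}{3 + z}\right) = -6 + 46 B + \frac{z}{3 + z}$)
$Y = 513$ ($Y = 494 + 19 = 513$)
$\left(K{\left(-49,k \right)} + Y\right) + 466 = \left(\frac{-49 + 2 \left(-3 + 23 \cdot 70\right) \left(3 - 49\right)}{3 - 49} + 513\right) + 466 = \left(\frac{-49 + 2 \left(-3 + 1610\right) \left(-46\right)}{-46} + 513\right) + 466 = \left(- \frac{-49 + 2 \cdot 1607 \left(-46\right)}{46} + 513\right) + 466 = \left(- \frac{-49 - 147844}{46} + 513\right) + 466 = \left(\left(- \frac{1}{46}\right) \left(-147893\right) + 513\right) + 466 = \left(\frac{147893}{46} + 513\right) + 466 = \frac{171491}{46} + 466 = \frac{192927}{46}$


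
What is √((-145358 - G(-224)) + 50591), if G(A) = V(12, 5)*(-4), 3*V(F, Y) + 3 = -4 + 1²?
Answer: 5*I*√3791 ≈ 307.86*I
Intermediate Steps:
V(F, Y) = -2 (V(F, Y) = -1 + (-4 + 1²)/3 = -1 + (-4 + 1)/3 = -1 + (⅓)*(-3) = -1 - 1 = -2)
G(A) = 8 (G(A) = -2*(-4) = 8)
√((-145358 - G(-224)) + 50591) = √((-145358 - 1*8) + 50591) = √((-145358 - 8) + 50591) = √(-145366 + 50591) = √(-94775) = 5*I*√3791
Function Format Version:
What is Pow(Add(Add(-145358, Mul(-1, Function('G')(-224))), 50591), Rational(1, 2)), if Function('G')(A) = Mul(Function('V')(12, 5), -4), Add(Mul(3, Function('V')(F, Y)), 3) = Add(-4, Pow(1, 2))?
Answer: Mul(5, I, Pow(3791, Rational(1, 2))) ≈ Mul(307.86, I)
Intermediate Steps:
Function('V')(F, Y) = -2 (Function('V')(F, Y) = Add(-1, Mul(Rational(1, 3), Add(-4, Pow(1, 2)))) = Add(-1, Mul(Rational(1, 3), Add(-4, 1))) = Add(-1, Mul(Rational(1, 3), -3)) = Add(-1, -1) = -2)
Function('G')(A) = 8 (Function('G')(A) = Mul(-2, -4) = 8)
Pow(Add(Add(-145358, Mul(-1, Function('G')(-224))), 50591), Rational(1, 2)) = Pow(Add(Add(-145358, Mul(-1, 8)), 50591), Rational(1, 2)) = Pow(Add(Add(-145358, -8), 50591), Rational(1, 2)) = Pow(Add(-145366, 50591), Rational(1, 2)) = Pow(-94775, Rational(1, 2)) = Mul(5, I, Pow(3791, Rational(1, 2)))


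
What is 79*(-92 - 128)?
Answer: -17380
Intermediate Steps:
79*(-92 - 128) = 79*(-220) = -17380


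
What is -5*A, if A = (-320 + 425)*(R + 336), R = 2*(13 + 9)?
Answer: -199500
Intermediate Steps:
R = 44 (R = 2*22 = 44)
A = 39900 (A = (-320 + 425)*(44 + 336) = 105*380 = 39900)
-5*A = -5*39900 = -199500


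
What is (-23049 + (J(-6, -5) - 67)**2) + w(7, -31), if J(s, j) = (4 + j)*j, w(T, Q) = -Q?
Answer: -19174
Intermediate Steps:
J(s, j) = j*(4 + j)
(-23049 + (J(-6, -5) - 67)**2) + w(7, -31) = (-23049 + (-5*(4 - 5) - 67)**2) - 1*(-31) = (-23049 + (-5*(-1) - 67)**2) + 31 = (-23049 + (5 - 67)**2) + 31 = (-23049 + (-62)**2) + 31 = (-23049 + 3844) + 31 = -19205 + 31 = -19174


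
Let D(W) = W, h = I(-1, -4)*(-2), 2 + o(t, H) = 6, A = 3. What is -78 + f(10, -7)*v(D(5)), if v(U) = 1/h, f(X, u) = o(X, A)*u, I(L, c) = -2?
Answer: -85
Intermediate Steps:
o(t, H) = 4 (o(t, H) = -2 + 6 = 4)
h = 4 (h = -2*(-2) = 4)
f(X, u) = 4*u
v(U) = ¼ (v(U) = 1/4 = ¼)
-78 + f(10, -7)*v(D(5)) = -78 + (4*(-7))*(¼) = -78 - 28*¼ = -78 - 7 = -85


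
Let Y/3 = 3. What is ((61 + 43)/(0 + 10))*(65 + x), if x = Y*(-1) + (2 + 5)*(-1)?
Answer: 2548/5 ≈ 509.60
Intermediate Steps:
Y = 9 (Y = 3*3 = 9)
x = -16 (x = 9*(-1) + (2 + 5)*(-1) = -9 + 7*(-1) = -9 - 7 = -16)
((61 + 43)/(0 + 10))*(65 + x) = ((61 + 43)/(0 + 10))*(65 - 16) = (104/10)*49 = (104*(1/10))*49 = (52/5)*49 = 2548/5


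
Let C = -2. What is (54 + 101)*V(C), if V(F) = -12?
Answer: -1860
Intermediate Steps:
(54 + 101)*V(C) = (54 + 101)*(-12) = 155*(-12) = -1860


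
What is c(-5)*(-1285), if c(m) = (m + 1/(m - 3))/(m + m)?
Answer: -10537/16 ≈ -658.56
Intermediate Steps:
c(m) = (m + 1/(-3 + m))/(2*m) (c(m) = (m + 1/(-3 + m))/((2*m)) = (m + 1/(-3 + m))*(1/(2*m)) = (m + 1/(-3 + m))/(2*m))
c(-5)*(-1285) = ((1/2)*(1 + (-5)**2 - 3*(-5))/(-5*(-3 - 5)))*(-1285) = ((1/2)*(-1/5)*(1 + 25 + 15)/(-8))*(-1285) = ((1/2)*(-1/5)*(-1/8)*41)*(-1285) = (41/80)*(-1285) = -10537/16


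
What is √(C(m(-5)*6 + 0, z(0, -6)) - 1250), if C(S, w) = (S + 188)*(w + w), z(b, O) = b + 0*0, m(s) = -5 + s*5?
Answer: 25*I*√2 ≈ 35.355*I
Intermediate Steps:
m(s) = -5 + 5*s
z(b, O) = b (z(b, O) = b + 0 = b)
C(S, w) = 2*w*(188 + S) (C(S, w) = (188 + S)*(2*w) = 2*w*(188 + S))
√(C(m(-5)*6 + 0, z(0, -6)) - 1250) = √(2*0*(188 + ((-5 + 5*(-5))*6 + 0)) - 1250) = √(2*0*(188 + ((-5 - 25)*6 + 0)) - 1250) = √(2*0*(188 + (-30*6 + 0)) - 1250) = √(2*0*(188 + (-180 + 0)) - 1250) = √(2*0*(188 - 180) - 1250) = √(2*0*8 - 1250) = √(0 - 1250) = √(-1250) = 25*I*√2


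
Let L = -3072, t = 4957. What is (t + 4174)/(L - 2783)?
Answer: -9131/5855 ≈ -1.5595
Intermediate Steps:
(t + 4174)/(L - 2783) = (4957 + 4174)/(-3072 - 2783) = 9131/(-5855) = 9131*(-1/5855) = -9131/5855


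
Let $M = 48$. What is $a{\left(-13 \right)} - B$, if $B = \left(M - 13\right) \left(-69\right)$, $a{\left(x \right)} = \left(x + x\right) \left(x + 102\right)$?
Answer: $101$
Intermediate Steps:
$a{\left(x \right)} = 2 x \left(102 + x\right)$
$B = -2415$ ($B = \left(48 - 13\right) \left(-69\right) = 35 \left(-69\right) = -2415$)
$a{\left(-13 \right)} - B = 2 \left(-13\right) \left(102 - 13\right) - -2415 = 2 \left(-13\right) 89 + 2415 = -2314 + 2415 = 101$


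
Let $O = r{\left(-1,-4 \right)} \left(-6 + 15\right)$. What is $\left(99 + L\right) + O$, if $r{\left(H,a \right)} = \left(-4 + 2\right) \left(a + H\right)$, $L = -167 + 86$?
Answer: $108$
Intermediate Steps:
$L = -81$
$r{\left(H,a \right)} = - 2 H - 2 a$ ($r{\left(H,a \right)} = - 2 \left(H + a\right) = - 2 H - 2 a$)
$O = 90$ ($O = \left(\left(-2\right) \left(-1\right) - -8\right) \left(-6 + 15\right) = \left(2 + 8\right) 9 = 10 \cdot 9 = 90$)
$\left(99 + L\right) + O = \left(99 - 81\right) + 90 = 18 + 90 = 108$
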